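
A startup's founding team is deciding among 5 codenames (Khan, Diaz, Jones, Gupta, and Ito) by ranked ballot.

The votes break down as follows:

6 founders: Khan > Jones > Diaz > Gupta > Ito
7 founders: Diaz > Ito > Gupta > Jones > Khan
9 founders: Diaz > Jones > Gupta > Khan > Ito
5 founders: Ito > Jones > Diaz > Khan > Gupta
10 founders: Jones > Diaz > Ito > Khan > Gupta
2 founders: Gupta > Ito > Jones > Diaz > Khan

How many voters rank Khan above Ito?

Ballots ranking Khan above Ito: 6+9 = 15.
Ballots ranking Ito above Khan: 7+5+10+2 = 24.
So 15 of 39 voters prefer Khan to Ito.

15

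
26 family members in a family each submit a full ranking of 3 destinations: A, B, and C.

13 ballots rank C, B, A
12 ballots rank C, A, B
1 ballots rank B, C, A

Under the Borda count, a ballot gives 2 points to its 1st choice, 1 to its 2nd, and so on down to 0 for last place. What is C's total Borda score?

51

Borda scores:
  A: 13·0 + 12·1 + 0 = 12
  B: 13·1 + 12·0 + 2 = 15
  C: 13·2 + 12·2 + 1 = 51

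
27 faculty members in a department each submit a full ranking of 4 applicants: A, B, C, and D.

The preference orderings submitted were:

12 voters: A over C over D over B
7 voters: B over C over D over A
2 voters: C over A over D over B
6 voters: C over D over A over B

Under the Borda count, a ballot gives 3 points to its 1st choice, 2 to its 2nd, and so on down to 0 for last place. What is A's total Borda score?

46

Borda scores:
  A: 12·3 + 7·0 + 2·2 + 6·1 = 46
  B: 12·0 + 7·3 + 2·0 + 6·0 = 21
  C: 12·2 + 7·2 + 2·3 + 6·3 = 62
  D: 12·1 + 7·1 + 2·1 + 6·2 = 33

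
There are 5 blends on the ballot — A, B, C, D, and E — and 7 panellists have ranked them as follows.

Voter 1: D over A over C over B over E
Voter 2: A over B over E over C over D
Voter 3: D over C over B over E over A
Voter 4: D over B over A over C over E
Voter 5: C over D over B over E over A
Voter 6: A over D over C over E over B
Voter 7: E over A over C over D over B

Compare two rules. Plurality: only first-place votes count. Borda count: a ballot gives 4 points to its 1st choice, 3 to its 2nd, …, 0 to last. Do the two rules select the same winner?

Yes

Plurality first-place counts: A 2, B 0, C 1, D 3, E 1 → D.
Borda totals: A 16, B 11, C 15, D 19, E 9 → D.
The two rules agree on D.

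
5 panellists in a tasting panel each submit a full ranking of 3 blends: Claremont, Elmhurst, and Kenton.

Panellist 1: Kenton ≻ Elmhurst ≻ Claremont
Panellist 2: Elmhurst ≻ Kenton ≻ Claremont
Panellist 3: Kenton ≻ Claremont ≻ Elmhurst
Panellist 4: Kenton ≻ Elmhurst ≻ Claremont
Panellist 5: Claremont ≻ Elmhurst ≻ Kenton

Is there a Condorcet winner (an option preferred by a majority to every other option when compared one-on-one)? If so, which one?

Head-to-head results (5 voters total):
Claremont vs Elmhurst: Elmhurst wins 3–2.
Claremont vs Kenton: Kenton wins 4–1.
Elmhurst vs Kenton: Kenton wins 3–2.
Kenton beats each rival — Claremont (4–1), Elmhurst (3–2) — so Kenton is the Condorcet winner.

Kenton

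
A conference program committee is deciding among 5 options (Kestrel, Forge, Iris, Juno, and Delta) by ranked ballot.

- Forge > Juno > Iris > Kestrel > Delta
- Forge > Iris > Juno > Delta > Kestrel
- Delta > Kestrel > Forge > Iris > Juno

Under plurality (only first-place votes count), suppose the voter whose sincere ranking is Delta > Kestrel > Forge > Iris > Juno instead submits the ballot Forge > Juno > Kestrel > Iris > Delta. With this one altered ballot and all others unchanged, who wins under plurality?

Forge

First-place totals with the altered ballot: Kestrel 0, Forge 3, Iris 0, Juno 0, Delta 0.
The winner is unchanged: still Forge.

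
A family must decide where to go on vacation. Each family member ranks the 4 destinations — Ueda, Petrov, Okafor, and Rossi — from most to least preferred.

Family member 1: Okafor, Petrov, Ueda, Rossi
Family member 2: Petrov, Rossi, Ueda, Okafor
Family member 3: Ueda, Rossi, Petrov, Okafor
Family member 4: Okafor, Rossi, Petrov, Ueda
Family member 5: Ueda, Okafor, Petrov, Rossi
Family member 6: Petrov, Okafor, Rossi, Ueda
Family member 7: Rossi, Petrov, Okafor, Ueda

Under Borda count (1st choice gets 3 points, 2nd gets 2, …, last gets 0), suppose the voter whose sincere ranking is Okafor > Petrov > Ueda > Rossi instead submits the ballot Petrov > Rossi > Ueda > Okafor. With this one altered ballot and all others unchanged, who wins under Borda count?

Petrov

Borda totals with the altered ballot: Ueda 8, Petrov 14, Okafor 8, Rossi 12.
The winner is unchanged: still Petrov.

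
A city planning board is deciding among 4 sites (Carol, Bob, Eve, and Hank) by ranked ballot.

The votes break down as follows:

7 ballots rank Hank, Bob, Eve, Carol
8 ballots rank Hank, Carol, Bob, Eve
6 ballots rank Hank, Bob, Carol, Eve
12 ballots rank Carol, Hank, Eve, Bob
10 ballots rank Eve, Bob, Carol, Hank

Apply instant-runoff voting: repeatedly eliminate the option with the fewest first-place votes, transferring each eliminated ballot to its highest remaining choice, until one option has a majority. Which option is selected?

Carol

Round 1: Hank 21, Carol 12, Eve 10, Bob 0. Bob has the fewest and is eliminated.
Round 2: Hank 21, Carol 12, Eve 10. Eve has the fewest and is eliminated.
Round 3: Carol 22, Hank 21. Carol has a majority.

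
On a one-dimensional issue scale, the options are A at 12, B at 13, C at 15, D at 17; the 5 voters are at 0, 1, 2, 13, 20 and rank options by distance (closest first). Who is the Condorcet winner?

With single-peaked preferences on a line, the Condorcet winner is the candidate closest to the median voter.
The median voter (position 2) is closest to A at 12.
Check: A vs B — voters closer to A: 3 of 5.

A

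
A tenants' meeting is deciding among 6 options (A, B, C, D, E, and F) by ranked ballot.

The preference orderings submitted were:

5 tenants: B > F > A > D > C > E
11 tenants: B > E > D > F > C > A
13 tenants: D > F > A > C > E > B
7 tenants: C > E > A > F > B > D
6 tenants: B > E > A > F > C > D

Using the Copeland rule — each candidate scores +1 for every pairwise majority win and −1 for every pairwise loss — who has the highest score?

B

Pairwise results:
  A vs B: B wins 22–20.
  A vs C: A wins 24–18.
  A vs D: D wins 24–18.
  A vs E: E wins 24–18.
  A vs F: F wins 29–13.
  B vs C: B wins 22–20.
  B vs D: B wins 29–13.
  B vs E: B wins 22–20.
  B vs F: B wins 22–20.
  C vs D: D wins 29–13.
  C vs E: C wins 25–17.
  C vs F: F wins 35–7.
  D vs E: E wins 24–18.
  D vs F: D wins 24–18.
  E vs F: E wins 24–18.
Copeland scores (wins − losses):
  A: 1 − 4 = -3
  B: 5 − 0 = 5
  C: 1 − 4 = -3
  D: 3 − 2 = 1
  E: 3 − 2 = 1
  F: 2 − 3 = -1
B has the best Copeland score.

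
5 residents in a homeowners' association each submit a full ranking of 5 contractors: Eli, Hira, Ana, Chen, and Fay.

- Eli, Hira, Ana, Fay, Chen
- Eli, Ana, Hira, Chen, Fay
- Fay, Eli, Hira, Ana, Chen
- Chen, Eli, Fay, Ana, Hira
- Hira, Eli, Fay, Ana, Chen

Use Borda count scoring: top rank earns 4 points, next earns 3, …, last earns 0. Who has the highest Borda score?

Eli

Borda scores:
  Eli: 4 + 4 + 3 + 3 + 3 = 17
  Hira: 3 + 2 + 2 + 0 + 4 = 11
  Ana: 2 + 3 + 1 + 1 + 1 = 8
  Chen: 0 + 1 + 0 + 4 + 0 = 5
  Fay: 1 + 0 + 4 + 2 + 2 = 9
Eli has the highest total.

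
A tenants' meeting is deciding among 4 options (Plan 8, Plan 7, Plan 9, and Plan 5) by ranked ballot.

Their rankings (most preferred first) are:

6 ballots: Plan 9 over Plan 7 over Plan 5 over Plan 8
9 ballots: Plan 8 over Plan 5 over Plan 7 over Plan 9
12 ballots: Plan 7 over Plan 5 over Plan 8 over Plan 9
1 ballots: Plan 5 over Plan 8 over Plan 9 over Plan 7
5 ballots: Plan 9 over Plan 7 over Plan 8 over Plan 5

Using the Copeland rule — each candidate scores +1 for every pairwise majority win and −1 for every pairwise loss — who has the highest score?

Plan 7

Pairwise results:
  Plan 8 vs Plan 7: Plan 7 wins 23–10.
  Plan 8 vs Plan 9: Plan 8 wins 22–11.
  Plan 8 vs Plan 5: Plan 5 wins 19–14.
  Plan 7 vs Plan 9: Plan 7 wins 21–12.
  Plan 7 vs Plan 5: Plan 7 wins 23–10.
  Plan 9 vs Plan 5: Plan 5 wins 22–11.
Copeland scores (wins − losses):
  Plan 8: 1 − 2 = -1
  Plan 7: 3 − 0 = 3
  Plan 9: 0 − 3 = -3
  Plan 5: 2 − 1 = 1
Plan 7 has the best Copeland score.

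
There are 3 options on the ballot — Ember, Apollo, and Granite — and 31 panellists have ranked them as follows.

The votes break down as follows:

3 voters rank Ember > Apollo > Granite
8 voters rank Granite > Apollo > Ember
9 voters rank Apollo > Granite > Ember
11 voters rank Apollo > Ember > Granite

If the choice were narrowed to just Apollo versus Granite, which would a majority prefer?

Apollo

Ballots ranking Apollo above Granite: 3+9+11 = 23.
Ballots ranking Granite above Apollo: 8.
Apollo wins the head-to-head, 23–8.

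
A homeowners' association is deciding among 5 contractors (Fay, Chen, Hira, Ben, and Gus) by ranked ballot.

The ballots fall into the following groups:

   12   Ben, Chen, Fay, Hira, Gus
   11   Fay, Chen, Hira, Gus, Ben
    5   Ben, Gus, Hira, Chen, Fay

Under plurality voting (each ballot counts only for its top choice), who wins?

First-place vote totals:
  Fay: 11
  Chen: 0
  Hira: 0
  Ben: 17
  Gus: 0
Ben has the most first-place votes.

Ben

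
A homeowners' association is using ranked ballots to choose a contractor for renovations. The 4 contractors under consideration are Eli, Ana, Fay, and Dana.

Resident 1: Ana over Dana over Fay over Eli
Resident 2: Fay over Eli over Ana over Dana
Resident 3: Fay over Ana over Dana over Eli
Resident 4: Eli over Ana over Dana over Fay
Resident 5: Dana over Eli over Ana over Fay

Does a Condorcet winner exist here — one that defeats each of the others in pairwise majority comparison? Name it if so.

Head-to-head results (5 voters total):
Eli vs Ana: Eli wins 3–2.
Eli vs Fay: Fay wins 3–2.
Eli vs Dana: Dana wins 3–2.
Ana vs Fay: Ana wins 3–2.
Ana vs Dana: Ana wins 4–1.
Fay vs Dana: Dana wins 3–2.
No candidate beats all others: Eli beats Ana beats Fay beats Eli, a majority cycle.

None — there is no Condorcet winner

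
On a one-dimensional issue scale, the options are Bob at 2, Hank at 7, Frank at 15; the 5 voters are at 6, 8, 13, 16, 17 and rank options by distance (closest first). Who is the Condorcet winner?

With single-peaked preferences on a line, the Condorcet winner is the candidate closest to the median voter.
The median voter (position 13) is closest to Frank at 15.
Check: Frank vs Bob — voters closer to Frank: 3 of 5.

Frank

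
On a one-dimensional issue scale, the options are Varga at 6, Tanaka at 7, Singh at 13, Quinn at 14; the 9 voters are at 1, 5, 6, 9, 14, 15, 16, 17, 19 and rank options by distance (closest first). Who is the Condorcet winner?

Quinn

With single-peaked preferences on a line, the Condorcet winner is the candidate closest to the median voter.
The median voter (position 14) is closest to Quinn at 14.
Check: Quinn vs Tanaka — voters closer to Quinn: 5 of 9.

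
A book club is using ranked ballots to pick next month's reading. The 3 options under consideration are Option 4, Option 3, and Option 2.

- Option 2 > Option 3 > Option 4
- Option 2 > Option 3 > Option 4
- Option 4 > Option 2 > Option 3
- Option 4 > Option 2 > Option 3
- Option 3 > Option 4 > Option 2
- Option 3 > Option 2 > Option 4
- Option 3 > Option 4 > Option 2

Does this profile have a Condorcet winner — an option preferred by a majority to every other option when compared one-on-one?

No

Head-to-head results (7 voters total):
Option 4 vs Option 3: Option 3 wins 5–2.
Option 4 vs Option 2: Option 4 wins 4–3.
Option 3 vs Option 2: Option 2 wins 4–3.
No candidate beats all others: Option 4 beats Option 2 beats Option 3 beats Option 4, a majority cycle.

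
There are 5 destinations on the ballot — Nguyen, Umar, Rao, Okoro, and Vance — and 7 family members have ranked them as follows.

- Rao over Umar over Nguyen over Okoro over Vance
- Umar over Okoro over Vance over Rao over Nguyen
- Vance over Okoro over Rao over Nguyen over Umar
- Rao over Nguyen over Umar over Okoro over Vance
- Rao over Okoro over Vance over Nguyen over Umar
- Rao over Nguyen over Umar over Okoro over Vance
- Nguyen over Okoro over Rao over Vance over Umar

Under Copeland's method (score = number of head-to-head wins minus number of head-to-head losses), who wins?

Pairwise results:
  Nguyen vs Umar: Nguyen wins 5–2.
  Nguyen vs Rao: Rao wins 6–1.
  Nguyen vs Okoro: Nguyen wins 4–3.
  Nguyen vs Vance: Nguyen wins 4–3.
  Umar vs Rao: Rao wins 6–1.
  Umar vs Okoro: Umar wins 4–3.
  Umar vs Vance: Umar wins 4–3.
  Rao vs Okoro: Rao wins 4–3.
  Rao vs Vance: Rao wins 5–2.
  Okoro vs Vance: Okoro wins 6–1.
Copeland scores (wins − losses):
  Nguyen: 3 − 1 = 2
  Umar: 2 − 2 = 0
  Rao: 4 − 0 = 4
  Okoro: 1 − 3 = -2
  Vance: 0 − 4 = -4
Rao has the best Copeland score.

Rao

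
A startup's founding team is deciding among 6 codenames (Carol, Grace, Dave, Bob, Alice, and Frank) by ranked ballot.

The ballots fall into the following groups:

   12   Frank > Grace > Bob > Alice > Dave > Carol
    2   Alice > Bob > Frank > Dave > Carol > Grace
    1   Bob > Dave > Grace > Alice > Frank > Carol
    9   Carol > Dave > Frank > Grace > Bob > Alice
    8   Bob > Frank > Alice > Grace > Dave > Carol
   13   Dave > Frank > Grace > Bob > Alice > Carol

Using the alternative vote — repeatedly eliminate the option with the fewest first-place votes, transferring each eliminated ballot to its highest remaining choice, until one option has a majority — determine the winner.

Round 1: Dave 13, Frank 12, Carol 9, Bob 9, Alice 2, Grace 0. Grace has the fewest and is eliminated.
Round 2: Dave 13, Frank 12, Carol 9, Bob 9, Alice 2. Alice has the fewest and is eliminated.
Round 3: Dave 13, Frank 12, Bob 11, Carol 9. Carol has the fewest and is eliminated.
Round 4: Dave 22, Frank 12, Bob 11. Bob has the fewest and is eliminated.
Round 5: Dave 23, Frank 22. Dave has a majority.

Dave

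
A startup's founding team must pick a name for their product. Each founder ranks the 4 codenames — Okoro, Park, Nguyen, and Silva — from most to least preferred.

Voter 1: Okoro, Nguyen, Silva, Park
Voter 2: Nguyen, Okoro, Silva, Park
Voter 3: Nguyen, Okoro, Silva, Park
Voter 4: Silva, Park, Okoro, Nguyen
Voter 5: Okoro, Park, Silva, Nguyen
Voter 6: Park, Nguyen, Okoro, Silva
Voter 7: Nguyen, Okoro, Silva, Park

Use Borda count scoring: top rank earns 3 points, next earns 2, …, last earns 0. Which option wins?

Borda scores:
  Okoro: 3 + 2 + 2 + 1 + 3 + 1 + 2 = 14
  Park: 0 + 0 + 0 + 2 + 2 + 3 + 0 = 7
  Nguyen: 2 + 3 + 3 + 0 + 0 + 2 + 3 = 13
  Silva: 1 + 1 + 1 + 3 + 1 + 0 + 1 = 8
Okoro has the highest total.

Okoro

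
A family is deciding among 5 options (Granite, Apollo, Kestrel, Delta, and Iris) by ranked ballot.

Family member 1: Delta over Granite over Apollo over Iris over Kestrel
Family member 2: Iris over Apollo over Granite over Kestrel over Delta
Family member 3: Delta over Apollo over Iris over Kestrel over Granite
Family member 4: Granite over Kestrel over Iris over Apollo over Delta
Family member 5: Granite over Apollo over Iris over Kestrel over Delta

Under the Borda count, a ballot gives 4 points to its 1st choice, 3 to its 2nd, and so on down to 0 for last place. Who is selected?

Borda scores:
  Granite: 3 + 2 + 0 + 4 + 4 = 13
  Apollo: 2 + 3 + 3 + 1 + 3 = 12
  Kestrel: 0 + 1 + 1 + 3 + 1 = 6
  Delta: 4 + 0 + 4 + 0 + 0 = 8
  Iris: 1 + 4 + 2 + 2 + 2 = 11
Granite has the highest total.

Granite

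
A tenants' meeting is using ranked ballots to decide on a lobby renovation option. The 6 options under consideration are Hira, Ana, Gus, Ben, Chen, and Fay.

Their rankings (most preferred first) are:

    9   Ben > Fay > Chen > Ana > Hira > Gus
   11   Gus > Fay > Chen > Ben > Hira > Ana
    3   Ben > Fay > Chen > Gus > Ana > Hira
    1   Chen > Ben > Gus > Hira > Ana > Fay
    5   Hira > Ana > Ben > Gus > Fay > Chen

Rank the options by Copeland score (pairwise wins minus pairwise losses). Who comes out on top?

Pairwise results:
  Hira vs Ana: Hira wins 17–12.
  Hira vs Gus: Gus wins 15–14.
  Hira vs Ben: Ben wins 24–5.
  Hira vs Chen: Chen wins 24–5.
  Hira vs Fay: Fay wins 23–6.
  Ana vs Gus: Gus wins 15–14.
  Ana vs Ben: Ben wins 24–5.
  Ana vs Chen: Chen wins 24–5.
  Ana vs Fay: Fay wins 23–6.
  Gus vs Ben: Ben wins 18–11.
  Gus vs Chen: Gus wins 16–13.
  Gus vs Fay: Gus wins 17–12.
  Ben vs Chen: Ben wins 17–12.
  Ben vs Fay: Ben wins 18–11.
  Chen vs Fay: Fay wins 28–1.
Copeland scores (wins − losses):
  Hira: 1 − 4 = -3
  Ana: 0 − 5 = -5
  Gus: 4 − 1 = 3
  Ben: 5 − 0 = 5
  Chen: 2 − 3 = -1
  Fay: 3 − 2 = 1
Ben has the best Copeland score.

Ben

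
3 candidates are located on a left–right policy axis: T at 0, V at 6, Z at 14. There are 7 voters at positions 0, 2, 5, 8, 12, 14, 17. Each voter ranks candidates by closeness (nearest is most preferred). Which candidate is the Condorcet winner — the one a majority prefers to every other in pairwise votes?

With single-peaked preferences on a line, the Condorcet winner is the candidate closest to the median voter.
The median voter (position 8) is closest to V at 6.
Check: V vs T — voters closer to V: 5 of 7.

V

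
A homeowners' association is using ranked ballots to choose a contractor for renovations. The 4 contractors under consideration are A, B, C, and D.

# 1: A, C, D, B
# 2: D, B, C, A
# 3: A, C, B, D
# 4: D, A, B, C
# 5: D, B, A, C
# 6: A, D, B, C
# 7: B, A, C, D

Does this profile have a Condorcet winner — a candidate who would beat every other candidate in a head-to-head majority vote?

Head-to-head results (7 voters total):
A vs B: A wins 4–3.
A vs C: A wins 6–1.
A vs D: A wins 4–3.
B vs C: B wins 5–2.
B vs D: D wins 5–2.
C vs D: D wins 4–3.
A beats each rival — B (4–3), C (6–1), D (4–3) — so A is the Condorcet winner.

Yes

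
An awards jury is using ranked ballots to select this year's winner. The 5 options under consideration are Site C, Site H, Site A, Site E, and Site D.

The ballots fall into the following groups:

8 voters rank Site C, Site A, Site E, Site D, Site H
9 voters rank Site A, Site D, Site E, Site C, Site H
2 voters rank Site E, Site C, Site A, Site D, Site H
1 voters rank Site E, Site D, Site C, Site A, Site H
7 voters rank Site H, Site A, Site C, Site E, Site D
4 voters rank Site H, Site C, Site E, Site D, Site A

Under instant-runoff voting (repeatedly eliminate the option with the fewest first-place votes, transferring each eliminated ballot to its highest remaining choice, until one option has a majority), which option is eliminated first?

Round 1: Site H 11, Site A 9, Site C 8, Site E 3, Site D 0. Site D has the fewest and is eliminated.
Round 2: Site H 11, Site A 9, Site C 8, Site E 3. Site E has the fewest and is eliminated.
Round 3: Site C 11, Site H 11, Site A 9. Site A has the fewest and is eliminated.
Round 4: Site C 20, Site H 11. Site C has a majority.

Site D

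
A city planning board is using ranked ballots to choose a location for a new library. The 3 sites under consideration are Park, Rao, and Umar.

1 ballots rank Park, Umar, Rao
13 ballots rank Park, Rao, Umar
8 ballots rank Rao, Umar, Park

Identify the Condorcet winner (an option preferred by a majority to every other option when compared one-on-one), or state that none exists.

Park

Head-to-head results (22 voters total):
Park vs Rao: Park wins 14–8.
Park vs Umar: Park wins 14–8.
Rao vs Umar: Rao wins 21–1.
Park beats each rival — Rao (14–8), Umar (14–8) — so Park is the Condorcet winner.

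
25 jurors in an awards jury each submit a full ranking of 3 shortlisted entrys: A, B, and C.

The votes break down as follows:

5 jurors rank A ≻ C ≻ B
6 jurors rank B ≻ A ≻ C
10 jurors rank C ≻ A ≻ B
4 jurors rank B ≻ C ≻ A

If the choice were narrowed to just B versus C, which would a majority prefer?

Ballots ranking B above C: 6+4 = 10.
Ballots ranking C above B: 5+10 = 15.
C wins the head-to-head, 15–10.

C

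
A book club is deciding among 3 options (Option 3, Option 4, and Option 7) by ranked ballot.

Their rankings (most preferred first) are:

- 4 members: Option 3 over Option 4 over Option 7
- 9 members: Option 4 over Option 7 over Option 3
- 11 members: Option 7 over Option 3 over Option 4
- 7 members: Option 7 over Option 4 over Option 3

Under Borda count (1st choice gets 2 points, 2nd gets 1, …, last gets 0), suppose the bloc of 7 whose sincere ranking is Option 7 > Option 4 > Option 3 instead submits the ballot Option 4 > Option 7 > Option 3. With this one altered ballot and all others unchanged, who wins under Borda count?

Borda totals with the altered ballot: Option 3 19, Option 4 36, Option 7 38.
The winner is unchanged: still Option 7.

Option 7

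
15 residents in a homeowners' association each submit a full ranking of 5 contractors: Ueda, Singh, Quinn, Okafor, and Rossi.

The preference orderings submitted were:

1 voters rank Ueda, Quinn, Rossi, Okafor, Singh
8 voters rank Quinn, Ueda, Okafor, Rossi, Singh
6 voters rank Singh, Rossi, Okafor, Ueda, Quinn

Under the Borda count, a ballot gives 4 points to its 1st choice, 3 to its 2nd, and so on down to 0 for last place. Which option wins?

Borda scores:
  Ueda: 4 + 8·3 + 6·1 = 34
  Singh: 0 + 8·0 + 6·4 = 24
  Quinn: 3 + 8·4 + 6·0 = 35
  Okafor: 1 + 8·2 + 6·2 = 29
  Rossi: 2 + 8·1 + 6·3 = 28
Quinn has the highest total.

Quinn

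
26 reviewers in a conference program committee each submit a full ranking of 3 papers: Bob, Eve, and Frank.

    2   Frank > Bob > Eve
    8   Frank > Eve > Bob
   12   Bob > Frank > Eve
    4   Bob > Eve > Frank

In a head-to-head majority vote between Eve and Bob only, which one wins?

Bob

Ballots ranking Eve above Bob: 8.
Ballots ranking Bob above Eve: 2+12+4 = 18.
Bob wins the head-to-head, 18–8.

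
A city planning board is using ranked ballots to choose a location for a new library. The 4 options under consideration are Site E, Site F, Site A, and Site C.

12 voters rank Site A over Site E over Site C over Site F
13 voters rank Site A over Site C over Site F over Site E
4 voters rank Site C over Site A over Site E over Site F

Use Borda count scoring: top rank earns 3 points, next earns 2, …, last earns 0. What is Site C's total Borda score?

50

Borda scores:
  Site E: 12·2 + 13·0 + 4·1 = 28
  Site F: 12·0 + 13·1 + 4·0 = 13
  Site A: 12·3 + 13·3 + 4·2 = 83
  Site C: 12·1 + 13·2 + 4·3 = 50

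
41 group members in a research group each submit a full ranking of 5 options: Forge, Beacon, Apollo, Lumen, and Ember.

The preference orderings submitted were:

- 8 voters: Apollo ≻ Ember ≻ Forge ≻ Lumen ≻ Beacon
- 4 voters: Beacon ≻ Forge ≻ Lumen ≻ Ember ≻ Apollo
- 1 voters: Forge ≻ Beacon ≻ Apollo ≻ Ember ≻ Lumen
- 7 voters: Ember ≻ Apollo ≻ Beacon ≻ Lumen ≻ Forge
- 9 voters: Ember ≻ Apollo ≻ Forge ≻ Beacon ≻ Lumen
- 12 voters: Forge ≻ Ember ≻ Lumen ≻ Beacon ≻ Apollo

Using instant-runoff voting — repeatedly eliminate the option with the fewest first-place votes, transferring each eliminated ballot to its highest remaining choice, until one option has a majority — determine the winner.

Round 1: Ember 16, Forge 13, Apollo 8, Beacon 4, Lumen 0. Lumen has the fewest and is eliminated.
Round 2: Ember 16, Forge 13, Apollo 8, Beacon 4. Beacon has the fewest and is eliminated.
Round 3: Forge 17, Ember 16, Apollo 8. Apollo has the fewest and is eliminated.
Round 4: Ember 24, Forge 17. Ember has a majority.

Ember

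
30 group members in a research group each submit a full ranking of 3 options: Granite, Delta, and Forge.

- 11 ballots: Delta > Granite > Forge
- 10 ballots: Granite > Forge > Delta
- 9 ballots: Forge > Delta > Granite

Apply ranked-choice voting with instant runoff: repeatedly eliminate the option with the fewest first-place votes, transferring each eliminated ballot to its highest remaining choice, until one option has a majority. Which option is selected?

Delta

Round 1: Delta 11, Granite 10, Forge 9. Forge has the fewest and is eliminated.
Round 2: Delta 20, Granite 10. Delta has a majority.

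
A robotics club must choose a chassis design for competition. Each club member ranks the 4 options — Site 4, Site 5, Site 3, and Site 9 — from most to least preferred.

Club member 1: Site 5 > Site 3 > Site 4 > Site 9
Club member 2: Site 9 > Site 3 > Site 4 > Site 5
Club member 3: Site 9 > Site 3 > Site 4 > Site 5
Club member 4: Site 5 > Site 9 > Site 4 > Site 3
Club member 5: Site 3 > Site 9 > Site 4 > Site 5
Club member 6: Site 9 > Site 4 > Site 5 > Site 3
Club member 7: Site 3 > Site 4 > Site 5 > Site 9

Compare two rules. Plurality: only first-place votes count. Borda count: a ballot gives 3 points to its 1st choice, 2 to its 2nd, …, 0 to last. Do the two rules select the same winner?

Yes

Plurality first-place counts: Site 4 0, Site 5 2, Site 3 2, Site 9 3 → Site 9.
Borda totals: Site 4 9, Site 5 8, Site 3 12, Site 9 13 → Site 9.
The two rules agree on Site 9.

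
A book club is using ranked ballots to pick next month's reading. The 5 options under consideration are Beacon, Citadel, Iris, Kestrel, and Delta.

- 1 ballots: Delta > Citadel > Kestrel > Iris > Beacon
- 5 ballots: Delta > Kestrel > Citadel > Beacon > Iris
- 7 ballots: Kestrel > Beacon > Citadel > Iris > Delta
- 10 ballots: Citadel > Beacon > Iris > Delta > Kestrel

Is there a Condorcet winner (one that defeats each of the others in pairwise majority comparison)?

Head-to-head results (23 voters total):
Beacon vs Citadel: Citadel wins 16–7.
Beacon vs Iris: Beacon wins 22–1.
Beacon vs Kestrel: Kestrel wins 13–10.
Beacon vs Delta: Beacon wins 17–6.
Citadel vs Iris: Citadel wins 23–0.
Citadel vs Kestrel: Kestrel wins 12–11.
Citadel vs Delta: Citadel wins 17–6.
Iris vs Kestrel: Kestrel wins 13–10.
Iris vs Delta: Iris wins 17–6.
Kestrel vs Delta: Delta wins 16–7.
No candidate beats all others: Beacon beats Delta beats Kestrel beats Beacon, a majority cycle.

No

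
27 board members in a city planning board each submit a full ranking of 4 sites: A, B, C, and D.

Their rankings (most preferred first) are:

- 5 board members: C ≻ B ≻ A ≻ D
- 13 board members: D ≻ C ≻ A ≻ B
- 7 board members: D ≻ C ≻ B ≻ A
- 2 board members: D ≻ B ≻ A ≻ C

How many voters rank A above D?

5

Ballots ranking A above D: 5.
Ballots ranking D above A: 13+7+2 = 22.
So 5 of 27 voters prefer A to D.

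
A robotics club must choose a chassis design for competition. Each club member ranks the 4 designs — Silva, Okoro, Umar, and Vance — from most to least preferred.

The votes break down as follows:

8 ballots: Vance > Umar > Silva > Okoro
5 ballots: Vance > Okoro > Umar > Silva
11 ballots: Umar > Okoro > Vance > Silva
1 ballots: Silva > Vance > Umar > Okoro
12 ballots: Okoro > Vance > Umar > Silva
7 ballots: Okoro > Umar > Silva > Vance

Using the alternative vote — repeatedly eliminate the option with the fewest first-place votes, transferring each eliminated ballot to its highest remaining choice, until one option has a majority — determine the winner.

Okoro

Round 1: Okoro 19, Vance 13, Umar 11, Silva 1. Silva has the fewest and is eliminated.
Round 2: Okoro 19, Vance 14, Umar 11. Umar has the fewest and is eliminated.
Round 3: Okoro 30, Vance 14. Okoro has a majority.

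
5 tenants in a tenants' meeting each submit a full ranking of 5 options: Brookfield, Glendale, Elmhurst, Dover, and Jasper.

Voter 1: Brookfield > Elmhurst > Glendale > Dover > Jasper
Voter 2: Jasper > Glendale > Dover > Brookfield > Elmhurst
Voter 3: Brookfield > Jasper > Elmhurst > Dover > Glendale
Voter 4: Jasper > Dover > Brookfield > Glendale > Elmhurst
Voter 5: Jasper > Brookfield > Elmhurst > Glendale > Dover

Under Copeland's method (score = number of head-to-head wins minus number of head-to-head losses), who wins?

Pairwise results:
  Brookfield vs Glendale: Brookfield wins 4–1.
  Brookfield vs Elmhurst: Brookfield wins 5–0.
  Brookfield vs Dover: Brookfield wins 3–2.
  Brookfield vs Jasper: Jasper wins 3–2.
  Glendale vs Elmhurst: Elmhurst wins 3–2.
  Glendale vs Dover: Glendale wins 3–2.
  Glendale vs Jasper: Jasper wins 4–1.
  Elmhurst vs Dover: Elmhurst wins 3–2.
  Elmhurst vs Jasper: Jasper wins 4–1.
  Dover vs Jasper: Jasper wins 4–1.
Copeland scores (wins − losses):
  Brookfield: 3 − 1 = 2
  Glendale: 1 − 3 = -2
  Elmhurst: 2 − 2 = 0
  Dover: 0 − 4 = -4
  Jasper: 4 − 0 = 4
Jasper has the best Copeland score.

Jasper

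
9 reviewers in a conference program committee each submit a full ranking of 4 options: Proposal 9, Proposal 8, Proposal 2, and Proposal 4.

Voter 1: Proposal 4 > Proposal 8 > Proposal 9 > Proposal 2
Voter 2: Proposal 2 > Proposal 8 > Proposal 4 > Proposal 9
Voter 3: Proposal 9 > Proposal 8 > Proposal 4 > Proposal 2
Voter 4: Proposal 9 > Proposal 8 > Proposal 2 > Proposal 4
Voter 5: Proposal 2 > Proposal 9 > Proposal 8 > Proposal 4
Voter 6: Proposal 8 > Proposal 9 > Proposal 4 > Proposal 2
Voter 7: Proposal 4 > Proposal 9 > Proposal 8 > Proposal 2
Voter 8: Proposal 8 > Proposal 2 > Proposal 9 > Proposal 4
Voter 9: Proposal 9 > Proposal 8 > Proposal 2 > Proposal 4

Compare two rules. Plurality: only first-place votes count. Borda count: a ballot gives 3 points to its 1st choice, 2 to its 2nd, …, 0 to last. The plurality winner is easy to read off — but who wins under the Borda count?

Plurality first-place counts: Proposal 9 3, Proposal 8 2, Proposal 2 2, Proposal 4 2 → Proposal 9.
Borda totals: Proposal 9 17, Proposal 8 18, Proposal 2 10, Proposal 4 9 → Proposal 8.

Proposal 8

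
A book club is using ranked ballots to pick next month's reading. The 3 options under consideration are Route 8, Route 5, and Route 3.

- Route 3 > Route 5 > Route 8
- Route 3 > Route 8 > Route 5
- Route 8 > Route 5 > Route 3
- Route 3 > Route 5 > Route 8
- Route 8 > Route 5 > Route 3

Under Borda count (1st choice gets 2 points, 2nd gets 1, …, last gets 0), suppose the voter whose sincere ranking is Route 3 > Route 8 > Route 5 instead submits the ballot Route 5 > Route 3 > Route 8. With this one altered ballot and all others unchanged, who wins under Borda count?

Route 5

Borda totals with the altered ballot: Route 8 4, Route 5 6, Route 3 5.
The switch changes the winner from Route 3 to Route 5.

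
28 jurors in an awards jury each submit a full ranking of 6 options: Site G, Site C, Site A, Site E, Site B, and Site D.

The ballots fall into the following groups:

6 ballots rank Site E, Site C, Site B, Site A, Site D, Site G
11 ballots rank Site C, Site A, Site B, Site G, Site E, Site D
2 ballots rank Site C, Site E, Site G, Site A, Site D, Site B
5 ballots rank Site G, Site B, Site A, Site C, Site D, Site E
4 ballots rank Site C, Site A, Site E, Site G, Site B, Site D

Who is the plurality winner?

Site C

First-place vote totals:
  Site G: 5
  Site C: 17
  Site A: 0
  Site E: 6
  Site B: 0
  Site D: 0
Site C has the most first-place votes.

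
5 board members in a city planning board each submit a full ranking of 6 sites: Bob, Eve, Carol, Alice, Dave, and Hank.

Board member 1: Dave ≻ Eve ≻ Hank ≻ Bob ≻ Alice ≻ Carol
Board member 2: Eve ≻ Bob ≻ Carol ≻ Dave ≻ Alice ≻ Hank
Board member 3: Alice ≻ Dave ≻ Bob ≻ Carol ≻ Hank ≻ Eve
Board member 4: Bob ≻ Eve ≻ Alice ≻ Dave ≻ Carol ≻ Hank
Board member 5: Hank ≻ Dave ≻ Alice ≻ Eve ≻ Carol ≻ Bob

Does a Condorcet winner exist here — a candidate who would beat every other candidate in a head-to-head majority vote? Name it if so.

Dave

Head-to-head results (5 voters total):
Bob vs Eve: Eve wins 3–2.
Bob vs Carol: Bob wins 4–1.
Bob vs Alice: Bob wins 3–2.
Bob vs Dave: Dave wins 3–2.
Bob vs Hank: Bob wins 3–2.
Eve vs Carol: Eve wins 4–1.
Eve vs Alice: Eve wins 3–2.
Eve vs Dave: Dave wins 3–2.
Eve vs Hank: Eve wins 3–2.
Carol vs Alice: Alice wins 4–1.
Carol vs Dave: Dave wins 4–1.
Carol vs Hank: Carol wins 3–2.
Alice vs Dave: Dave wins 3–2.
Alice vs Hank: Alice wins 3–2.
Dave vs Hank: Dave wins 4–1.
Dave beats each rival — Bob (3–2), Eve (3–2), Carol (4–1), Alice (3–2), Hank (4–1) — so Dave is the Condorcet winner.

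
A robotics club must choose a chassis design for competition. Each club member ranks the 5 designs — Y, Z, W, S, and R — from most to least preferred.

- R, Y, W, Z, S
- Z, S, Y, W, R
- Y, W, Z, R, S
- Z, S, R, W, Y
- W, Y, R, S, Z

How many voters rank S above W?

2

Ballots ranking S above W: 2.
Ballots ranking W above S: 3.
So 2 of 5 voters prefer S to W.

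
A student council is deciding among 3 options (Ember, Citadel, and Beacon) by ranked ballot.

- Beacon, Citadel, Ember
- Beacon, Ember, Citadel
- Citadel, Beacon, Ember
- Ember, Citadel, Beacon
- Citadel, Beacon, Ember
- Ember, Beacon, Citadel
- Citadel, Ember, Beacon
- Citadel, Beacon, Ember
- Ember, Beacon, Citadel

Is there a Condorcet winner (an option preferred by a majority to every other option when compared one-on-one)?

Head-to-head results (9 voters total):
Ember vs Citadel: Citadel wins 5–4.
Ember vs Beacon: Beacon wins 5–4.
Citadel vs Beacon: Citadel wins 5–4.
Citadel beats each rival — Ember (5–4), Beacon (5–4) — so Citadel is the Condorcet winner.

Yes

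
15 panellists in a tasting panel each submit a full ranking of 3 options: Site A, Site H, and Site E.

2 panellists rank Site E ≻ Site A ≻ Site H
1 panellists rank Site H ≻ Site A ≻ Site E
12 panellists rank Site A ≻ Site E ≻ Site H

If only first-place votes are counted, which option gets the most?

First-place vote totals:
  Site A: 12
  Site H: 1
  Site E: 2
Site A has the most first-place votes.

Site A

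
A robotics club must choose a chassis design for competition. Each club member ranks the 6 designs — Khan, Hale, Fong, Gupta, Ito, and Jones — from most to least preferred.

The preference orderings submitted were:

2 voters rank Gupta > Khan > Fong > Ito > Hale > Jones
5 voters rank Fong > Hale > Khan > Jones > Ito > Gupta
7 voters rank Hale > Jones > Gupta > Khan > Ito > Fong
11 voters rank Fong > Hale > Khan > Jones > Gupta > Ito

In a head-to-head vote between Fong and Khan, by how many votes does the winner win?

7

Ballots ranking Fong above Khan: 5+11 = 16.
Ballots ranking Khan above Fong: 2+7 = 9.
Fong wins 16–9, a margin of 7.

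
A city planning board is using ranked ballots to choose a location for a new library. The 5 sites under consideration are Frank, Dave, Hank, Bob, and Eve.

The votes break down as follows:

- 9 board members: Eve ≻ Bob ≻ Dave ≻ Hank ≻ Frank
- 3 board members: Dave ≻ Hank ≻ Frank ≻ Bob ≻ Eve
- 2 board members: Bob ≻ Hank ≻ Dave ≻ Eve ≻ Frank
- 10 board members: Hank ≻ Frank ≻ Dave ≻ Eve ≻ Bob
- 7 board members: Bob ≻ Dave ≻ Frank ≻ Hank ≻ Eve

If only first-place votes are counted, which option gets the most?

First-place vote totals:
  Frank: 0
  Dave: 3
  Hank: 10
  Bob: 9
  Eve: 9
Hank has the most first-place votes.

Hank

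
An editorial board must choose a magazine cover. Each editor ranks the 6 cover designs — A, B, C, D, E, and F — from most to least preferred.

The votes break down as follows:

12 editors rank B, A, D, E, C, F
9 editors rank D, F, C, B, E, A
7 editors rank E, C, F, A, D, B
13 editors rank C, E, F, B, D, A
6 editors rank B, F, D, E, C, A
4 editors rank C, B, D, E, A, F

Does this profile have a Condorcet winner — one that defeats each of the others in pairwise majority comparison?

No

Head-to-head results (51 voters total):
A vs B: B wins 44–7.
A vs C: C wins 39–12.
A vs D: D wins 32–19.
A vs E: E wins 39–12.
A vs F: F wins 35–16.
B vs C: C wins 33–18.
B vs D: B wins 35–16.
B vs E: B wins 31–20.
B vs F: F wins 29–22.
C vs D: D wins 27–24.
C vs E: C wins 26–25.
C vs F: C wins 36–15.
D vs E: D wins 31–20.
D vs F: F wins 26–25.
E vs F: E wins 36–15.
No candidate beats all others: B beats D beats C beats B, a majority cycle.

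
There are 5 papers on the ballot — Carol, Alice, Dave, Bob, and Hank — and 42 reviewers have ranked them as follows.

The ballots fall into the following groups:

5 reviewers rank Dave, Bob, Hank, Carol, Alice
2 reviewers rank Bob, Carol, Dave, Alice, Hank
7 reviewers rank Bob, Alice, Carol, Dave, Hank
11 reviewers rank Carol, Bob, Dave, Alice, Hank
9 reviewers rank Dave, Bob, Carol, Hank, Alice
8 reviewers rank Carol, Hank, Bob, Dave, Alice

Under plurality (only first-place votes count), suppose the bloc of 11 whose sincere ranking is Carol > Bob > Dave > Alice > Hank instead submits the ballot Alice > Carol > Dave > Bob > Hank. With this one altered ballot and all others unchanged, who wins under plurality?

First-place totals with the altered ballot: Carol 8, Alice 11, Dave 14, Bob 9, Hank 0.
The switch changes the winner from Carol to Dave.

Dave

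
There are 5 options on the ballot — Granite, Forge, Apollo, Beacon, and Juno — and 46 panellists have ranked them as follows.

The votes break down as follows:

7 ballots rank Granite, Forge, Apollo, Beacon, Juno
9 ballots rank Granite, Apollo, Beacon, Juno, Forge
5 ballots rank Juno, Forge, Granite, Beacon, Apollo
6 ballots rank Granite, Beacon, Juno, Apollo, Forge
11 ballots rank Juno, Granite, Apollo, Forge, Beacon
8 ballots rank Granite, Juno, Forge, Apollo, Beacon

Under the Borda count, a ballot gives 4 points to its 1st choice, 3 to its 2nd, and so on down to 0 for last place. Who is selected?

Granite

Borda scores:
  Granite: 7·4 + 9·4 + 5·2 + 6·4 + 11·3 + 8·4 = 163
  Forge: 7·3 + 9·0 + 5·3 + 6·0 + 11·1 + 8·2 = 63
  Apollo: 7·2 + 9·3 + 5·0 + 6·1 + 11·2 + 8·1 = 77
  Beacon: 7·1 + 9·2 + 5·1 + 6·3 + 11·0 + 8·0 = 48
  Juno: 7·0 + 9·1 + 5·4 + 6·2 + 11·4 + 8·3 = 109
Granite has the highest total.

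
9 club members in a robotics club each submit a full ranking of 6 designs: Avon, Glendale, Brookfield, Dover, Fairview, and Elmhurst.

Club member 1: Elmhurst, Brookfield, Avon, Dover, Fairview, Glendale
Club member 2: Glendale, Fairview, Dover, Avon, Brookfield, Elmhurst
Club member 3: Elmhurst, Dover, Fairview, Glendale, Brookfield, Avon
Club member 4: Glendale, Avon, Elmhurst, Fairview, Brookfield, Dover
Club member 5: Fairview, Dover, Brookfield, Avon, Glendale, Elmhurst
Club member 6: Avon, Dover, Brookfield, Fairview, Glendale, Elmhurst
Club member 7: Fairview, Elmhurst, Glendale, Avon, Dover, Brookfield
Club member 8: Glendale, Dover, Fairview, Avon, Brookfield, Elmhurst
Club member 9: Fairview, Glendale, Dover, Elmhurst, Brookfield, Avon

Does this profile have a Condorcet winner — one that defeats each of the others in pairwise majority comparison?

Head-to-head results (9 voters total):
Avon vs Glendale: Glendale wins 6–3.
Avon vs Brookfield: Avon wins 5–4.
Avon vs Dover: Dover wins 5–4.
Avon vs Fairview: Fairview wins 6–3.
Avon vs Elmhurst: Avon wins 5–4.
Glendale vs Brookfield: Glendale wins 6–3.
Glendale vs Dover: Glendale wins 5–4.
Glendale vs Fairview: Fairview wins 6–3.
Glendale vs Elmhurst: Glendale wins 6–3.
Brookfield vs Dover: Dover wins 7–2.
Brookfield vs Fairview: Fairview wins 7–2.
Brookfield vs Elmhurst: Elmhurst wins 5–4.
Dover vs Fairview: Fairview wins 5–4.
Dover vs Elmhurst: Dover wins 5–4.
Fairview vs Elmhurst: Fairview wins 6–3.
Fairview beats each rival — Avon (6–3), Glendale (6–3), Brookfield (7–2), Dover (5–4), Elmhurst (6–3) — so Fairview is the Condorcet winner.

Yes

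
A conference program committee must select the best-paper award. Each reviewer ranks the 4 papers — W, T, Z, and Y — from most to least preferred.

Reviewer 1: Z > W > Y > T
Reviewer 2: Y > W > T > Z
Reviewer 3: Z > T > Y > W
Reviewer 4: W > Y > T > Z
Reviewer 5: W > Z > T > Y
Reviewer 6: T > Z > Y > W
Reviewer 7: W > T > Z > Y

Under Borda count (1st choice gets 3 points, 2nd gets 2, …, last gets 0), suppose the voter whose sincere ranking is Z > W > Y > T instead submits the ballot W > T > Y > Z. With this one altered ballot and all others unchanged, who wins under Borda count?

W

Borda totals with the altered ballot: W 14, T 12, Z 8, Y 8.
The winner is unchanged: still W.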